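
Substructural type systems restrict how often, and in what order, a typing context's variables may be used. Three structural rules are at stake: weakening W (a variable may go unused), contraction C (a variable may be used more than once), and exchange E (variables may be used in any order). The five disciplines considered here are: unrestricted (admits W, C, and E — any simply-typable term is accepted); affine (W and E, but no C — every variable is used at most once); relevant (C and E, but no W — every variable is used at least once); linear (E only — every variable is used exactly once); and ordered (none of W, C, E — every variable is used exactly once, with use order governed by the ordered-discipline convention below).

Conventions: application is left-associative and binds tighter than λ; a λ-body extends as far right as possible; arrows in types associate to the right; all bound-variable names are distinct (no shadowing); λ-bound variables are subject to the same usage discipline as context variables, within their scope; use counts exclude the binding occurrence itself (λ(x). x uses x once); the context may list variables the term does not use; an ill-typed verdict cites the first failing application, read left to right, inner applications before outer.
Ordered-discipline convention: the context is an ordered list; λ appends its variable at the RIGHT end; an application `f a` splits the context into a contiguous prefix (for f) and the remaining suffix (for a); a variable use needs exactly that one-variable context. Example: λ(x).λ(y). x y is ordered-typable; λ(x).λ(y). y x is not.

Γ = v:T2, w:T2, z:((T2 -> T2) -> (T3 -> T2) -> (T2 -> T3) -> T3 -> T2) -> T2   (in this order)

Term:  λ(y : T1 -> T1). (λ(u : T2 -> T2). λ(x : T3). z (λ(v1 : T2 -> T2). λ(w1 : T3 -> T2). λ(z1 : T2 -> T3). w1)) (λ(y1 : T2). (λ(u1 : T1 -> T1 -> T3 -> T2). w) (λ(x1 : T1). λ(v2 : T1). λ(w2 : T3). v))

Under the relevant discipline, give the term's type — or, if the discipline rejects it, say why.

not well-typed under relevant — y, u, x, v1, z1, y1, u1, x1, v2, w2 left unused
use counts: v: 1×; w: 1×; z: 1×; y (λ-bound): 0×; u (λ-bound): 0×; x (λ-bound): 0×; v1 (λ-bound): 0×; w1 (λ-bound): 1×; z1 (λ-bound): 0×; y1 (λ-bound): 0×; u1 (λ-bound): 0×; x1 (λ-bound): 0×; v2 (λ-bound): 0×; w2 (λ-bound): 0×
uses in reading order: z, w1, w, v
typing: well-typed at (T1 -> T1) -> T3 -> T2
summary: ordered ✗ | linear ✗ | affine ✓ | relevant ✗ | unrestricted ✓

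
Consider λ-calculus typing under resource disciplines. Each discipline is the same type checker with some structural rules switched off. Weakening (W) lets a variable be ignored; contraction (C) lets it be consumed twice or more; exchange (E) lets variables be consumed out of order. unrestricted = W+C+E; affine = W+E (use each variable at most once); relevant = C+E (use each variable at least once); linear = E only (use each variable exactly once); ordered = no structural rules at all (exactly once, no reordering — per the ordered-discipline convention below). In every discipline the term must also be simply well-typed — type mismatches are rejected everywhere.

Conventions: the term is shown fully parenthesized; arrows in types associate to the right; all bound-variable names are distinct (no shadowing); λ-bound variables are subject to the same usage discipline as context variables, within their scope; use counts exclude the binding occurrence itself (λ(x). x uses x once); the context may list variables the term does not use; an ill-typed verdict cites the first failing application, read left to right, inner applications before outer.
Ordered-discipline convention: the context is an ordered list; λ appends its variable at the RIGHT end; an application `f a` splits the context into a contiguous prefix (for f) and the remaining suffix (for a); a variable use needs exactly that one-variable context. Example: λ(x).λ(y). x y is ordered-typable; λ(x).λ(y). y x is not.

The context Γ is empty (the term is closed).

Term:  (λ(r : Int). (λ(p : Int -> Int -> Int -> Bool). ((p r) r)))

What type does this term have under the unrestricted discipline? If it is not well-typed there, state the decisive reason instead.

term : Int -> (Int -> Int -> Int -> Bool) -> Int -> Bool
use counts: r (bound) ×2; p (bound) ×1
use order (left to right): p, r, r
typing: the term checks, with type Int -> (Int -> Int -> Int -> Bool) -> Int -> Bool
across the five disciplines: ordered ✗, linear ✗, affine ✗, relevant ✓, unrestricted ✓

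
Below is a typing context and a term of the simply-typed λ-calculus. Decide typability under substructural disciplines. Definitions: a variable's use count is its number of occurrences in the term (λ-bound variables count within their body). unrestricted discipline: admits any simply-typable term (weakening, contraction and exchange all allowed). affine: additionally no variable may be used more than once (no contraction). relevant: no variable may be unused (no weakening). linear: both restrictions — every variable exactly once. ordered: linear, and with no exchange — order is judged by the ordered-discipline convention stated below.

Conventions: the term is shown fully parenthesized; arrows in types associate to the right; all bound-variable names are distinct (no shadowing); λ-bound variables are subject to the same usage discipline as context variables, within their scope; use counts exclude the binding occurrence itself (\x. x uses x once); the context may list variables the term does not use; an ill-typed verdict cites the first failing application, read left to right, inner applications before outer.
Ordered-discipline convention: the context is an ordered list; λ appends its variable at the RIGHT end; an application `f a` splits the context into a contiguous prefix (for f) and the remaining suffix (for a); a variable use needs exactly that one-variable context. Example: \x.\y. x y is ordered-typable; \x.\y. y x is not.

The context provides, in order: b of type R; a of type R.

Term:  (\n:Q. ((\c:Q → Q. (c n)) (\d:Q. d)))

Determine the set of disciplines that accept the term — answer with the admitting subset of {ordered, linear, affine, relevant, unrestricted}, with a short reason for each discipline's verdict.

admitting disciplines: affine, unrestricted
usage: b ×0; a ×0; n (bound) ×1; c (bound) ×1; d (bound) ×1
use order (left to right): c, n, d
typing: the term checks, with type Q → Q
ordered: ✗, needs weakening: b, a unused
linear: ✗, needs weakening: b, a unused
affine: ✓, b, a, n, c, d: no repeats, contraction unneeded
relevant: ✗, needs weakening: b, a unused
unrestricted: ✓, type-checks (Q → Q) and nothing is barred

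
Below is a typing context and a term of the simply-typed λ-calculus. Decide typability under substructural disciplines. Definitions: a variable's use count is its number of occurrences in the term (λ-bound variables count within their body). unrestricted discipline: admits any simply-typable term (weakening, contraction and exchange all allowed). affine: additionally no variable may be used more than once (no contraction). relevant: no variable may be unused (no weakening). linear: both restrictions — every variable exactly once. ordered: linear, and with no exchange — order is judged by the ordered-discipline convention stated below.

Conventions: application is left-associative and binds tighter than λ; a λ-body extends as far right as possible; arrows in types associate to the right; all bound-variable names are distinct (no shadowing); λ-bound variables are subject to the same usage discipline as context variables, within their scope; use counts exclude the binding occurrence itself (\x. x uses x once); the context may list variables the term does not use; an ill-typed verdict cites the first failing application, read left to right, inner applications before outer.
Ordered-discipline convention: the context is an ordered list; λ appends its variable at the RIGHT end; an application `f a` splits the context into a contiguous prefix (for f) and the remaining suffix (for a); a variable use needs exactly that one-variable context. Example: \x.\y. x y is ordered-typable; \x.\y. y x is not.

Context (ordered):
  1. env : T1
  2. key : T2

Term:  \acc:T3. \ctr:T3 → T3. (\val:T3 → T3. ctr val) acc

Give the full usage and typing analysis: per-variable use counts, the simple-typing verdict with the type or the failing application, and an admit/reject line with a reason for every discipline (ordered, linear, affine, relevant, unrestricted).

counts: env: 0×; key: 0×; acc [bound]: 1×; ctr [bound]: 1×; val [bound]: 1×
order of uses: ctr, val, acc
typing: ill-typed: argument of type T3 → T3 where T3 is required
ordered: ✗ — a type mismatch blocks all five
linear: ✗ — the type mismatch rejects it
affine: ✗ — not simply typable
relevant: ✗ — fails simple typing
unrestricted: ✗ — a type mismatch blocks all five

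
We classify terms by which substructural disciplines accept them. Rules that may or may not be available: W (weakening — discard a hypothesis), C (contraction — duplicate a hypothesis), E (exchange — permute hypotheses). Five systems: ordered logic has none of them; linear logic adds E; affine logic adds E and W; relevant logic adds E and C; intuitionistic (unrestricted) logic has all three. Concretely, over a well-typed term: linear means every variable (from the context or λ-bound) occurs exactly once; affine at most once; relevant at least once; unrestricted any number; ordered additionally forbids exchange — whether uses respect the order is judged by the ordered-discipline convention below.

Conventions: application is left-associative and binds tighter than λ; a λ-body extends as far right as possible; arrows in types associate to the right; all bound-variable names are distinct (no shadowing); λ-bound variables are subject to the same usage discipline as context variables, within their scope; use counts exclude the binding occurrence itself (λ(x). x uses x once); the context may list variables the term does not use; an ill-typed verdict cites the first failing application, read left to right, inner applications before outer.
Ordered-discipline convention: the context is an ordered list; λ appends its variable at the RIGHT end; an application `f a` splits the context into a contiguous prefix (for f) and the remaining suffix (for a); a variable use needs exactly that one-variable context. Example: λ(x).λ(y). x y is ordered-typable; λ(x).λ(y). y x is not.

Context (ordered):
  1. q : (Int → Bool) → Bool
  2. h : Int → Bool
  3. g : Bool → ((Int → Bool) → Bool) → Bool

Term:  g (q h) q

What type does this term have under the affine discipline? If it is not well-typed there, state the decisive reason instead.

not well-typed under affine — q ×2 used more than once (contraction)
counts: q=2, h=1, g=1
use order (left to right): g, q, h, q
typing: the term checks, with type Bool
across the five disciplines: ordered ✗, linear ✗, affine ✗, relevant ✓, unrestricted ✓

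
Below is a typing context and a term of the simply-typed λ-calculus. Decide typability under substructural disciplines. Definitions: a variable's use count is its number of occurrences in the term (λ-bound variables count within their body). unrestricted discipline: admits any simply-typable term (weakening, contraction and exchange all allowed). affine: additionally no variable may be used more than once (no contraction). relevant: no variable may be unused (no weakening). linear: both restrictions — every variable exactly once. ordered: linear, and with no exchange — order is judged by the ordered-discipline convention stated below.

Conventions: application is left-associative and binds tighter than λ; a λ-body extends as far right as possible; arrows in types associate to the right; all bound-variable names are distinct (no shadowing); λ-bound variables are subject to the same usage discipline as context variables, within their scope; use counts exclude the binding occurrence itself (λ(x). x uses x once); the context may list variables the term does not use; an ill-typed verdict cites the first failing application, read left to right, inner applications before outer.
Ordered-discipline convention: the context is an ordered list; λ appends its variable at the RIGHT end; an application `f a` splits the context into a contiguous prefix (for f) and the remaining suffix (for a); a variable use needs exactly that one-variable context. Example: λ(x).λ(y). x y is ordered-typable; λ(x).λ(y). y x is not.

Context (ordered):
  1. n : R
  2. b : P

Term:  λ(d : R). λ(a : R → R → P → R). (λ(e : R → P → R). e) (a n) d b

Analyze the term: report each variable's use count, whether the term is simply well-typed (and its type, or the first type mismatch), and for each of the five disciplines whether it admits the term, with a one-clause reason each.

counts: n ×1, b ×1, d [bound] ×1, a [bound] ×1, e [bound] ×1
left-to-right use order: e, a, n, d, b
typing: ✓ — R → (R → R → P → R) → R
ordered: ✗ — needs exchange: uses follow e, a, n, d, b
linear: ✓ — each of n, b, d, a, e used exactly once
affine: ✓ — none of n, b, d, a, e used more than once
relevant: ✓ — at least one use each (n, b, d, a, e)
unrestricted: ✓ — well-typed at R → (R → R → P → R) → R; no restrictions here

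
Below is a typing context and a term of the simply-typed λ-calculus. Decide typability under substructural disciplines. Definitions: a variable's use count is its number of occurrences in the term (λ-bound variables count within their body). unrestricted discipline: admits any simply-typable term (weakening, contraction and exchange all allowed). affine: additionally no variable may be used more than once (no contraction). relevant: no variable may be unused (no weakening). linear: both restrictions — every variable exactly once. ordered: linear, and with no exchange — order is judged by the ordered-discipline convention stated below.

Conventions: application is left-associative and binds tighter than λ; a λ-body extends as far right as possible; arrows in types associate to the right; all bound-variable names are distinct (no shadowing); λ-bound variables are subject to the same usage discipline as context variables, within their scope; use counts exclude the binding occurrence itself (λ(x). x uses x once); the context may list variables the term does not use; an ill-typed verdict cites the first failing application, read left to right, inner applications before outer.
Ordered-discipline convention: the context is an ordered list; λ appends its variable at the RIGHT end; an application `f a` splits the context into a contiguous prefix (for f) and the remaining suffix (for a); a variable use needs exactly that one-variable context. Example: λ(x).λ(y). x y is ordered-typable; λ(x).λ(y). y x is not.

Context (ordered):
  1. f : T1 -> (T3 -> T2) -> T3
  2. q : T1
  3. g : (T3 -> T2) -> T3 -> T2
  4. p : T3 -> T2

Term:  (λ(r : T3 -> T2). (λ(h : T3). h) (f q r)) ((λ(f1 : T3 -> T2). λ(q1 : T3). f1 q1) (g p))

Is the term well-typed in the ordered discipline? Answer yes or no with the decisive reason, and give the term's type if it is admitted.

yes — single-use (f, q, g, p, r, h, f1, q1), ordered derivation ok; term : T3
usage: f: 1×, q: 1×, g: 1×, p: 1×, r (bound): 1×, h (bound): 1×, f1 (bound): 1×, q1 (bound): 1×
uses in reading order: h, f, q, r, f1, q1, g, p
typing: the term checks, with type T3
per-discipline verdicts: ordered ✓, linear ✓, affine ✓, relevant ✓, unrestricted ✓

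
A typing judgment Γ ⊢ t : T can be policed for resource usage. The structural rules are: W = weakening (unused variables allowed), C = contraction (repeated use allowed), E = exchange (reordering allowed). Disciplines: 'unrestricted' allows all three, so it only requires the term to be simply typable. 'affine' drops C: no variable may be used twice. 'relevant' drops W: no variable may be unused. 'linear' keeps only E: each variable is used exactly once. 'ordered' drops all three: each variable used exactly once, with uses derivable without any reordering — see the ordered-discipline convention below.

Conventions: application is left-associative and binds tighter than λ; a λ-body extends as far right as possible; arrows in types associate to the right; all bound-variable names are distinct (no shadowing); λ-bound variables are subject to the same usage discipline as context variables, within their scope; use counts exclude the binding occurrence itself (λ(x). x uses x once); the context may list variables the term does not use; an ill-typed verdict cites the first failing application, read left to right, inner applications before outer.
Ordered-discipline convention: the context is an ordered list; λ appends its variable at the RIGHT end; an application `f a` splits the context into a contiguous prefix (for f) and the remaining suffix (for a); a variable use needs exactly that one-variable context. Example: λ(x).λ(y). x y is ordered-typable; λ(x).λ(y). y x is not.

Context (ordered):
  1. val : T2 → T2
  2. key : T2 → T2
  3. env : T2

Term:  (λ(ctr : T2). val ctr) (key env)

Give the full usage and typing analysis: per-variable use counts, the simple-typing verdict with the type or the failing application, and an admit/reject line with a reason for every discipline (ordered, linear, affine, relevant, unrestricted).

variable uses: val ×1; key ×1; env ×1; ctr (bound) ×1
uses in reading order: val, ctr, key, env
typing: well-typed — term : T2
ordered: ✓, val, key, env, ctr: once each, no exchange needed
linear: ✓, exactly-once usage across val, key, env, ctr
affine: ✓, at most one use each (val, key, env, ctr)
relevant: ✓, val, key, env, ctr: all used, weakening unneeded
unrestricted: ✓, type-checks (T2) and nothing is barred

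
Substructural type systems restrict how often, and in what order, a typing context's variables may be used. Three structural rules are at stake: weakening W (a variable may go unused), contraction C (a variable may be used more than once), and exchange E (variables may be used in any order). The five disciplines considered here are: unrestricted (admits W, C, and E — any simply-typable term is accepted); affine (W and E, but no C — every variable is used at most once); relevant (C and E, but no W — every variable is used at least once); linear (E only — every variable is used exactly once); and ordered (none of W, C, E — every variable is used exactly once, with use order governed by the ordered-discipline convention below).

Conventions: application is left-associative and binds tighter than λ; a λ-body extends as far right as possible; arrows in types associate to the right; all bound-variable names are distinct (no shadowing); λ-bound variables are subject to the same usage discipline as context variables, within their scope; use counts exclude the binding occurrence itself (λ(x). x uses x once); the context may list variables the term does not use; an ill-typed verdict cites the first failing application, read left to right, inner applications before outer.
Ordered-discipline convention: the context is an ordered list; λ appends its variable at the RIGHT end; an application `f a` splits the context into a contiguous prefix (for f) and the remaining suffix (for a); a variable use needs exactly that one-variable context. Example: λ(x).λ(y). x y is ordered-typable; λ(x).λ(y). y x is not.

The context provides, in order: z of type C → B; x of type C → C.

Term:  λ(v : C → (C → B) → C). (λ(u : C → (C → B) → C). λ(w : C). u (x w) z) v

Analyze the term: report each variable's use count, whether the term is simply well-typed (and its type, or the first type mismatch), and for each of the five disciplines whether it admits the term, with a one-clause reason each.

variable uses: z: 1×, x: 1×, v (λ-bound): 1×, u (λ-bound): 1×, w (λ-bound): 1×
left-to-right use order: u, x, w, z, v
typing: the term checks, with type (C → (C → B) → C) → C → C
ordered: ✗, needs exchange: uses follow u, x, w, z, v
linear: ✓, exactly-once usage across z, x, v, u, w
affine: ✓, at most one use each (z, x, v, u, w)
relevant: ✓, z, x, v, u, w: all used, weakening unneeded
unrestricted: ✓, typability at (C → (C → B) → C) → C → C is all that's needed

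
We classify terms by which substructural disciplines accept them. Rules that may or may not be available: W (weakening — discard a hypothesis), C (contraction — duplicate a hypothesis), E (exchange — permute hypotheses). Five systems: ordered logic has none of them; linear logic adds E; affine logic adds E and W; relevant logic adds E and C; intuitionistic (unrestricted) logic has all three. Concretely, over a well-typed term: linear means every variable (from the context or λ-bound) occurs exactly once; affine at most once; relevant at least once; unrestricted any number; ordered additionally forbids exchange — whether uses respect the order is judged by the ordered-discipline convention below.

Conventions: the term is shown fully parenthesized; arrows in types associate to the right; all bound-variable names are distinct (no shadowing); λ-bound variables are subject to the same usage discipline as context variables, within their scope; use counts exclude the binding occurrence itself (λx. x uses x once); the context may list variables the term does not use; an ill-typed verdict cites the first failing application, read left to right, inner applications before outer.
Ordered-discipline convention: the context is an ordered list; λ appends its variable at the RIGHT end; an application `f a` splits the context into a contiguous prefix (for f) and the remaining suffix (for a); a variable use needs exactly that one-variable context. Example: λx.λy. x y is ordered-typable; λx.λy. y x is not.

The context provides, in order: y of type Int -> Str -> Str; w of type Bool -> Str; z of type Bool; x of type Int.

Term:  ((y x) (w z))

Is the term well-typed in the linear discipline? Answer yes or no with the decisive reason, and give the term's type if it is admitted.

yes — exactly-once usage across y, w, z, x; term : Str
use counts: y ×1, w ×1, z ×1, x ×1
use order (left to right): y, x, w, z
typing: well-typed at Str
across the five disciplines: ordered ✗ | linear ✓ | affine ✓ | relevant ✓ | unrestricted ✓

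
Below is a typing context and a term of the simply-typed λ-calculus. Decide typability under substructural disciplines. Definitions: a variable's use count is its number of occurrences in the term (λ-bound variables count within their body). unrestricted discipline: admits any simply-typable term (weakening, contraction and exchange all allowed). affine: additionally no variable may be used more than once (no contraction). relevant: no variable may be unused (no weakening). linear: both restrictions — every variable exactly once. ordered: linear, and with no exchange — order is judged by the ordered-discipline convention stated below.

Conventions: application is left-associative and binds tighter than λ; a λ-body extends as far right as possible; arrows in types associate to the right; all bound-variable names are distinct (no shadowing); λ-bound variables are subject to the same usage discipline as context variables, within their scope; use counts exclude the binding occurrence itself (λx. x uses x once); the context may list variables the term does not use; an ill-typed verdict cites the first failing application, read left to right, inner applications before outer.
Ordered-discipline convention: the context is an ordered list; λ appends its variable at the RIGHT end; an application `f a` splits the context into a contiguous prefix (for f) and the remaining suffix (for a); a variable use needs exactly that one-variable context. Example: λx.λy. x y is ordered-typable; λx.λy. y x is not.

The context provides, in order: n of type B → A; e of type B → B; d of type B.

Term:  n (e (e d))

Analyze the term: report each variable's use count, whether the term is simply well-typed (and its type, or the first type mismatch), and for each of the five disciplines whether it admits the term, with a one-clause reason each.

variable uses: n ×1, e ×2, d ×1
left-to-right use order: n, e, e, d
typing: the term checks, with type A
ordered: ✗ — e ×2 used more than once (contraction)
linear: ✗ — e ×2 used more than once (contraction)
affine: ✗ — e ×2 used more than once (contraction)
relevant: ✓ — none of n, e, d goes unused
unrestricted: ✓ — typability at A is all that's needed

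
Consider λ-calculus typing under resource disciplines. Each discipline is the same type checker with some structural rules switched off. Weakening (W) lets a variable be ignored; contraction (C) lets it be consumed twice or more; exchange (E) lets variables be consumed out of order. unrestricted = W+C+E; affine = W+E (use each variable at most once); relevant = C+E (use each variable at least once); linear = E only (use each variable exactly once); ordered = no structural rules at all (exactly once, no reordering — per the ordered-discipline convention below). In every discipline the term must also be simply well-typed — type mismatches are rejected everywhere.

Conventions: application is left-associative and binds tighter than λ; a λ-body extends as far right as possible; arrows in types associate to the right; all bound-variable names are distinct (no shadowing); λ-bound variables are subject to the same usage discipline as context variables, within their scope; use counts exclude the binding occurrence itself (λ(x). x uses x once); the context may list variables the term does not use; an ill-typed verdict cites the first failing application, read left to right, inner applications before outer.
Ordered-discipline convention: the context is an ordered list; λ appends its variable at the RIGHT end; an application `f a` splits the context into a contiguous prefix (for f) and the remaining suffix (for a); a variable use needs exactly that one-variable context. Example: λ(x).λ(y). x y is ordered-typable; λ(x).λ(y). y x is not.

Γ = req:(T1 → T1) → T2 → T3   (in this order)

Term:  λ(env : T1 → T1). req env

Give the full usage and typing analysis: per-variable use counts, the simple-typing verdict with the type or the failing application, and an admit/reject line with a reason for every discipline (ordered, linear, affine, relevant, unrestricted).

variable uses: req: 1, env (bound): 1
uses in reading order: req, env
typing: well-typed — term : (T1 → T1) → T2 → T3
ordered ✓ (one use each (req, env); ordered split holds)
linear ✓ (each of req, env used exactly once)
affine ✓ (no duplicate uses among req, env)
relevant ✓ (every one of req, env appears)
unrestricted ✓ (well-typed at (T1 → T1) → T2 → T3; no restrictions here)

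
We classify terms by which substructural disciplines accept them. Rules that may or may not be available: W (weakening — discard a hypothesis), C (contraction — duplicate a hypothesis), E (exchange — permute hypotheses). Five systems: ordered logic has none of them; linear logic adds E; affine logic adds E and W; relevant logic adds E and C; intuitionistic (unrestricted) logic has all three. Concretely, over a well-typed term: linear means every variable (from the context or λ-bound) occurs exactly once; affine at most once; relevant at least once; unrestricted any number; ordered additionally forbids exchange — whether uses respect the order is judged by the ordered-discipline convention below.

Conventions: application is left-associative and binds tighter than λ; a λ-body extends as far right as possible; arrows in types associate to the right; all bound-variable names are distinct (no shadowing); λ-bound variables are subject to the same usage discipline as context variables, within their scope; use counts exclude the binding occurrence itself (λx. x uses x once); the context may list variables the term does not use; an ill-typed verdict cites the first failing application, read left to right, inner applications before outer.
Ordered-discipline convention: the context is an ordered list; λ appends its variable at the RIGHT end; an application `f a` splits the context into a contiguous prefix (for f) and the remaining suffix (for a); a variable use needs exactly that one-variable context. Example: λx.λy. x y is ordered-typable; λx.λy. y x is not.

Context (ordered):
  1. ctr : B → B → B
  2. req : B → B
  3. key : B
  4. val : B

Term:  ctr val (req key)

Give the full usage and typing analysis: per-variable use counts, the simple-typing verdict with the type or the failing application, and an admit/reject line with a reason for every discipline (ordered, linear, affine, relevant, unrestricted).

counts: ctr ×1, req ×1, key ×1, val ×1
left-to-right use order: ctr, val, req, key
typing: ✓ — B
ordered: ✗ — no ordered split (uses run ctr, val, req, key)
linear: ✓ — each of ctr, req, key, val used exactly once
affine: ✓ — at most one use each (ctr, req, key, val)
relevant: ✓ — ctr, req, key, val: all used, weakening unneeded
unrestricted: ✓ — type-checks (B) and nothing is barred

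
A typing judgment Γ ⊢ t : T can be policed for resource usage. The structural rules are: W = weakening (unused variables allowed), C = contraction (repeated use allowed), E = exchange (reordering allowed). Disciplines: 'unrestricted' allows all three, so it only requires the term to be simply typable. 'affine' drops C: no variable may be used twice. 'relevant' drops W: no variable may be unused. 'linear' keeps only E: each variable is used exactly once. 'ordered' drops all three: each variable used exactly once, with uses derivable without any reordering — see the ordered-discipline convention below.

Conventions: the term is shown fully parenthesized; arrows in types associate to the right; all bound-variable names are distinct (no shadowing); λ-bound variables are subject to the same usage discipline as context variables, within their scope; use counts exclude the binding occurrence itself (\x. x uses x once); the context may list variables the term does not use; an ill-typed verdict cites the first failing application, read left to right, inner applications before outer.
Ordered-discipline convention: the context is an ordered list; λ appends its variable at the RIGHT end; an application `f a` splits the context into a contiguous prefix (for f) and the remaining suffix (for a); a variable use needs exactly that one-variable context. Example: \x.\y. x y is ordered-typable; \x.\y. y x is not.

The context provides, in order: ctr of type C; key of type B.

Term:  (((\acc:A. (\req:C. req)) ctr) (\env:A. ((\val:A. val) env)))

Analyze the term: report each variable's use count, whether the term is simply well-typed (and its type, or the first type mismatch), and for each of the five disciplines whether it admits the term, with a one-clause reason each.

use counts: ctr=1, key=0, acc [bound]=0, req [bound]=1, env [bound]=1, val [bound]=1
order of uses: req, ctr, val, env
typing: ill-typed: an argument C mismatches the expected A
ordered ✗ (a type mismatch blocks all five)
linear ✗ (the type mismatch rejects it)
affine ✗ (not simply typable)
relevant ✗ (fails simple typing)
unrestricted ✗ (a type mismatch blocks all five)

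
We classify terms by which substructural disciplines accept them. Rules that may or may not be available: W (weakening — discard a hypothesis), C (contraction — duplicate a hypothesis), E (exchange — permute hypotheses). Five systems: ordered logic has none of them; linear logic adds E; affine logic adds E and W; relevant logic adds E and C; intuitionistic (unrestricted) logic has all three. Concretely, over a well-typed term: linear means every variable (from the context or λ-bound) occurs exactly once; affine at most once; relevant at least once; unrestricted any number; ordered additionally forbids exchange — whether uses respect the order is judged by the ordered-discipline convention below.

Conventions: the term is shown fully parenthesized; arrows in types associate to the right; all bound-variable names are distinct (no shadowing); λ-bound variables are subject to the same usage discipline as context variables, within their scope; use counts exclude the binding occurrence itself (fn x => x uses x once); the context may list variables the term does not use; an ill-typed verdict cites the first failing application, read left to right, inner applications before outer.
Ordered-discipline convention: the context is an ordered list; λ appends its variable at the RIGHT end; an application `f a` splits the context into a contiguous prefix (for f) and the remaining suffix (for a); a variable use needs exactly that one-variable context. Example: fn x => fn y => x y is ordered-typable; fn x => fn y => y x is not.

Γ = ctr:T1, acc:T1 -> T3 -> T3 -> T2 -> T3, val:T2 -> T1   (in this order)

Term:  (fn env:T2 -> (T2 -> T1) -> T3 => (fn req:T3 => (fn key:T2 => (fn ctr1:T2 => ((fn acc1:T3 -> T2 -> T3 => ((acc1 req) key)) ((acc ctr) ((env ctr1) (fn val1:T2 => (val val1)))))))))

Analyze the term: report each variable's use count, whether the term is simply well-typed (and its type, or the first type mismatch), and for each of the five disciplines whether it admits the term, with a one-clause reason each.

use counts: ctr=1, acc=1, val=1, env (bound)=1, req (bound)=1, key (bound)=1, ctr1 (bound)=1, acc1 (bound)=1, val1 (bound)=1
order of uses: acc1, req, key, acc, ctr, env, ctr1, val, val1
typing: well-typed at (T2 -> (T2 -> T1) -> T3) -> T3 -> T2 -> T2 -> T3
ordered: ✗ — needs exchange: uses follow acc1, req, key, acc, ctr, env, ctr1, val, val1
linear: ✓ — exactly-once usage across ctr, acc, val, env, req, key, ctr1, acc1, val1
affine: ✓ — none of ctr, acc, val, env, req, key, ctr1, acc1, val1 used more than once
relevant: ✓ — at least one use each (ctr, acc, val, env, req, key, ctr1, acc1, val1)
unrestricted: ✓ — simply typable at (T2 -> (T2 -> T1) -> T3) -> T3 -> T2 -> T2 -> T3; W, C, E all held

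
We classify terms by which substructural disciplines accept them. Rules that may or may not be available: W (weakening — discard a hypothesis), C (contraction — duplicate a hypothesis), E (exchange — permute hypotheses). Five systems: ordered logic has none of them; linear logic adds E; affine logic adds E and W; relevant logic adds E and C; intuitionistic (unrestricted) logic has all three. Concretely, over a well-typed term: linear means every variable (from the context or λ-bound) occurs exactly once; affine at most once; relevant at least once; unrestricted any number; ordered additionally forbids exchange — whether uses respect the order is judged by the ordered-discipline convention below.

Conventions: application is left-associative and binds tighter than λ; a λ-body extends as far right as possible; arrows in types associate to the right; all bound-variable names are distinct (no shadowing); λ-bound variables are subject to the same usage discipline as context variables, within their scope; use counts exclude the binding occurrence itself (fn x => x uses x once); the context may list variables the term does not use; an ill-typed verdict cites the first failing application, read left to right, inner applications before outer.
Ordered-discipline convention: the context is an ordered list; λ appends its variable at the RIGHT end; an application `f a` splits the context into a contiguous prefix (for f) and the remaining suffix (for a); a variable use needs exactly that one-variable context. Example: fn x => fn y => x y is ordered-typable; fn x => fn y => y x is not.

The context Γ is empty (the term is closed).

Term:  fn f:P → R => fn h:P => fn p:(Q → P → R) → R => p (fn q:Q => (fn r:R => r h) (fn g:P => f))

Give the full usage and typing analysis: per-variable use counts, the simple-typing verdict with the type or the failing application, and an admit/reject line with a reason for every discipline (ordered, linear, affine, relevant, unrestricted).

use counts: f (λ-bound): 1, h (λ-bound): 1, p (λ-bound): 1, q (λ-bound): 0, r (λ-bound): 1, g (λ-bound): 0
order of uses: p, r, h, f
typing: ill-typed: non-arrow in function slot: R
ordered ✗ (not simply typable)
linear ✗ (fails simple typing)
affine ✗ (a type mismatch blocks all five)
relevant ✗ (the type mismatch rejects it)
unrestricted ✗ (not simply typable)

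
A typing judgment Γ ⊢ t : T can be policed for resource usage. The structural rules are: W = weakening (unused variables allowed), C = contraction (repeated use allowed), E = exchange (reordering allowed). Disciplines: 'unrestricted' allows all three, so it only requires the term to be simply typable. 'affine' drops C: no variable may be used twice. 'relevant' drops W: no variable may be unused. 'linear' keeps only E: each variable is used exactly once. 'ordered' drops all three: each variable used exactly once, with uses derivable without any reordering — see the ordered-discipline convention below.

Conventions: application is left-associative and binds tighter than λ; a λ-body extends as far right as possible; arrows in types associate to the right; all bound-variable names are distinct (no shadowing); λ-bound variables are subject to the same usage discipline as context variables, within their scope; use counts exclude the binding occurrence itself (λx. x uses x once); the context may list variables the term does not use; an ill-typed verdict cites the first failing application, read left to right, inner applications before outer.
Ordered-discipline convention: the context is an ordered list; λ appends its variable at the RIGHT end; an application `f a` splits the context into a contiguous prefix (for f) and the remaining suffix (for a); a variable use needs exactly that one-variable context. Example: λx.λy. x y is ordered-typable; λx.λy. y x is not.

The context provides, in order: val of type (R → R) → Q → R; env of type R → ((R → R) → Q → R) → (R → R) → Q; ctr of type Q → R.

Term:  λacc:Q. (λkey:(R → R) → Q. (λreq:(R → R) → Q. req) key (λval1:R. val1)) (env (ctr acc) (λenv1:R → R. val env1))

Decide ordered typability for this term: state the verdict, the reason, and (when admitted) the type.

no — no ordered split (uses run req, key, val1, env, ctr, acc, val, env1)
variable uses: val ×1, env ×1, ctr ×1, acc [bound] ×1, key [bound] ×1, req [bound] ×1, val1 [bound] ×1, env1 [bound] ×1
left-to-right use order: req, key, val1, env, ctr, acc, val, env1
typing: well-typed — term : Q → Q
all disciplines: ordered ✗ | linear ✓ | affine ✓ | relevant ✓ | unrestricted ✓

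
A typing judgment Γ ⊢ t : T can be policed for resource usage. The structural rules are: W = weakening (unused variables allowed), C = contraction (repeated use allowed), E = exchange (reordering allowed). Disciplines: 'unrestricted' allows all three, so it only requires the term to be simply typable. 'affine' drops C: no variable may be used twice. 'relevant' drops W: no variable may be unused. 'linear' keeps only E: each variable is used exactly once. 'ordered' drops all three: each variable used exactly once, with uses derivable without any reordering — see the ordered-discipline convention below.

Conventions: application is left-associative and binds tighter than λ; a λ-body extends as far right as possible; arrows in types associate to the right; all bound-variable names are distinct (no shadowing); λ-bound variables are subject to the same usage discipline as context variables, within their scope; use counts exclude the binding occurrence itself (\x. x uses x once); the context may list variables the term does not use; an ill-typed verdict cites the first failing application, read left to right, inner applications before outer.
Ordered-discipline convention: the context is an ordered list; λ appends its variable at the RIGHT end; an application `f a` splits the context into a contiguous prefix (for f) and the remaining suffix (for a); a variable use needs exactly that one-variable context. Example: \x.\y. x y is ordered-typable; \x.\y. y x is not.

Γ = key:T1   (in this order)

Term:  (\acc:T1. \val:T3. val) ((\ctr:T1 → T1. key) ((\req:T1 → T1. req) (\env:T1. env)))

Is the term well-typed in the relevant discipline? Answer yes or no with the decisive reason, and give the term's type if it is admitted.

no — unused: acc, ctr — weakening required
variable uses: key=1; acc (λ-bound)=0; val (λ-bound)=1; ctr (λ-bound)=0; req (λ-bound)=1; env (λ-bound)=1
order of uses: val, key, req, env
typing: ✓ — T3 → T3
per-discipline verdicts: ordered ✗, linear ✗, affine ✓, relevant ✗, unrestricted ✓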